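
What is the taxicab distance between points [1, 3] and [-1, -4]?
9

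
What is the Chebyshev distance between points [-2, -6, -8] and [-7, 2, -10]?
8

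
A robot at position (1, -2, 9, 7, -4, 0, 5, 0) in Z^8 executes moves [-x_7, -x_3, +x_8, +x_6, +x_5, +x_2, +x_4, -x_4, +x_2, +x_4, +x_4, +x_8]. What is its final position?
(1, 0, 8, 9, -3, 1, 4, 2)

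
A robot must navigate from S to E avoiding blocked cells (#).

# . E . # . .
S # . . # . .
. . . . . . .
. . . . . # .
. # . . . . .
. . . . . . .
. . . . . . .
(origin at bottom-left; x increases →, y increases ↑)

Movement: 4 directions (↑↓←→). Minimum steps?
5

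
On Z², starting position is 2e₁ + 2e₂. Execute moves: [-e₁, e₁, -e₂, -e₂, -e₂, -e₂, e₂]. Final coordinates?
(2, -1)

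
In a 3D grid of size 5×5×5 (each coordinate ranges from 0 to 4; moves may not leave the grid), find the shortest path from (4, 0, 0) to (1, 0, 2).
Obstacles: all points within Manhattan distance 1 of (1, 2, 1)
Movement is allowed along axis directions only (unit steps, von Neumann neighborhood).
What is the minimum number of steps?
5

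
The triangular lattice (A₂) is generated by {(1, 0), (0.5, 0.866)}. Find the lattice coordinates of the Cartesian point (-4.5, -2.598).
-3b₁ - 3b₂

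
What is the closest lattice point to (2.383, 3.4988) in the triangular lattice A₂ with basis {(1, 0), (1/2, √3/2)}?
(2, 3.464)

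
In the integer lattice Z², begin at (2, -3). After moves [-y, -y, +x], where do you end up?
(3, -5)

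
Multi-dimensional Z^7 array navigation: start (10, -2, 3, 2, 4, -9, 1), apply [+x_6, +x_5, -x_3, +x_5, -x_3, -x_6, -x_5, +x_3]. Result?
(10, -2, 2, 2, 5, -9, 1)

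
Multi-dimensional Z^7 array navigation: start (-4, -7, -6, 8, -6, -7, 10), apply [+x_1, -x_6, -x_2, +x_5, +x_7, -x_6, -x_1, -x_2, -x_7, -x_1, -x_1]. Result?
(-6, -9, -6, 8, -5, -9, 10)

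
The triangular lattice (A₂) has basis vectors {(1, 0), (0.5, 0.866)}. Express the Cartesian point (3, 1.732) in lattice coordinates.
2b₁ + 2b₂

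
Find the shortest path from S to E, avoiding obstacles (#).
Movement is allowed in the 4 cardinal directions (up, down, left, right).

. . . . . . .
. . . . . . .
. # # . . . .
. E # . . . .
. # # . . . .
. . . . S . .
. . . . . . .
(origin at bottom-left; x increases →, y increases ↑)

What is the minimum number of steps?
7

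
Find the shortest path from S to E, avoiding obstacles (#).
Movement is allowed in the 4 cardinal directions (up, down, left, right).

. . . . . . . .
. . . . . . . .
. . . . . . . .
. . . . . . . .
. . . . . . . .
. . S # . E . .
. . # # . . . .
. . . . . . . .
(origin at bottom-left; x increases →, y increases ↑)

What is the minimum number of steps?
5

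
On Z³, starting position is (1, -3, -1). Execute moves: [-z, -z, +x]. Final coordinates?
(2, -3, -3)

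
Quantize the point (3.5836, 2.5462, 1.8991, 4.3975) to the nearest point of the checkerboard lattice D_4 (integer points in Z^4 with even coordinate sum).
(4, 2, 2, 4)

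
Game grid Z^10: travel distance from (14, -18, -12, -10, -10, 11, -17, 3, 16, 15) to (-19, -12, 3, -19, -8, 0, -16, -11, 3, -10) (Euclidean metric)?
50.4678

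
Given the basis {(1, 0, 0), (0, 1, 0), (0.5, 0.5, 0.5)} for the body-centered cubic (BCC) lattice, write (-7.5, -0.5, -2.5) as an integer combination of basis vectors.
-5b₁ + 2b₂ - 5b₃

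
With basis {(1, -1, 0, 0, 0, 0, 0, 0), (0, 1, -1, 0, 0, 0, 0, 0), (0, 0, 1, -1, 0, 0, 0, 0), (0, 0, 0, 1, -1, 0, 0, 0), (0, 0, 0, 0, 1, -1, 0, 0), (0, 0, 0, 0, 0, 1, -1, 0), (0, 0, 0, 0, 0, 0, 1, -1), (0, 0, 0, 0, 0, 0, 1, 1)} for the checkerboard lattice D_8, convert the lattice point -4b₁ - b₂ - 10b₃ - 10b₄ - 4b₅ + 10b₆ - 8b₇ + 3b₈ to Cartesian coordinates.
(-4, 3, -9, 0, 6, 14, -15, 11)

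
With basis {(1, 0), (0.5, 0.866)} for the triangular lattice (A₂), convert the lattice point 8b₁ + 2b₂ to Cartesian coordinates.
(9, 1.732)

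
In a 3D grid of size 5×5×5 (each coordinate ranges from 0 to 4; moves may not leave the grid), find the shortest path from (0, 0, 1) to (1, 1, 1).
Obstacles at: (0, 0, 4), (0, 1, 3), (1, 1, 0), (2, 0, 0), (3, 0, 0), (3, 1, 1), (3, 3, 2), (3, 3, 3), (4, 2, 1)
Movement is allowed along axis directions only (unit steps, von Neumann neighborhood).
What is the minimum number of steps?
2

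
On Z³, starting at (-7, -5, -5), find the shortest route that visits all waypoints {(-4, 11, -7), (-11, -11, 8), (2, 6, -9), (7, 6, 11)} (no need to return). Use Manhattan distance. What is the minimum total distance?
97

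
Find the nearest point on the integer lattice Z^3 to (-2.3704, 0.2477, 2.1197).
(-2, 0, 2)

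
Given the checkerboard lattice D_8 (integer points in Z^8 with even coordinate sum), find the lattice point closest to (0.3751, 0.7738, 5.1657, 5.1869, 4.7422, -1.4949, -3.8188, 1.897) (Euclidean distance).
(0, 1, 5, 5, 5, -2, -4, 2)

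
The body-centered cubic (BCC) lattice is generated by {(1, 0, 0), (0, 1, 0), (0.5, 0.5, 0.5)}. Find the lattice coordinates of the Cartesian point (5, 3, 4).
b₁ - b₂ + 8b₃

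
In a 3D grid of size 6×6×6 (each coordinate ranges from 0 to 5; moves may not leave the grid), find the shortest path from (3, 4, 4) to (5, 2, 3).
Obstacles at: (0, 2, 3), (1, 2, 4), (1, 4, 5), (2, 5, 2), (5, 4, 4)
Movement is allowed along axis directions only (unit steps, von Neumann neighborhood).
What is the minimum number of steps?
5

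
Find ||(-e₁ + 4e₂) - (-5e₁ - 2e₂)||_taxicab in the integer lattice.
10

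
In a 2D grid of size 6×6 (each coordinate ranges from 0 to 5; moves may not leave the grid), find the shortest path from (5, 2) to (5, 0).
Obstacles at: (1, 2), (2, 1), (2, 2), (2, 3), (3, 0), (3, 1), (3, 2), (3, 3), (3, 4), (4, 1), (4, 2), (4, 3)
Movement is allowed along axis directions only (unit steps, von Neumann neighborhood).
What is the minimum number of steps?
2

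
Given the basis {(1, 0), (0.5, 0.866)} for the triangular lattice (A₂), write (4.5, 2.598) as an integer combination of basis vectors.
3b₁ + 3b₂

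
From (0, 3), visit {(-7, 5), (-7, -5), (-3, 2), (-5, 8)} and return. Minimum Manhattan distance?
40
(one optimal route: (0, 3) → (-3, 2) → (-7, -5) → (-7, 5) → (-5, 8) → (0, 3))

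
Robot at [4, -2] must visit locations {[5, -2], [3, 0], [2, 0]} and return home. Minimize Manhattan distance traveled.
10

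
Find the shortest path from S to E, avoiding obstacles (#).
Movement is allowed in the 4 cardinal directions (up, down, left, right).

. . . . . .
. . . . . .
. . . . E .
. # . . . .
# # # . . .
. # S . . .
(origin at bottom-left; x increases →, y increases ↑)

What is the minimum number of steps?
5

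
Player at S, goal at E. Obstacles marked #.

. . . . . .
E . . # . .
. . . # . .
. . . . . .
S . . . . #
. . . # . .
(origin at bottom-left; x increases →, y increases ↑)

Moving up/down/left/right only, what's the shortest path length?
3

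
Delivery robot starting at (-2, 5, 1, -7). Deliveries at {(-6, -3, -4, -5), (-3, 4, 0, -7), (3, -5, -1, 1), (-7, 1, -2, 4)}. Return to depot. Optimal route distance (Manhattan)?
80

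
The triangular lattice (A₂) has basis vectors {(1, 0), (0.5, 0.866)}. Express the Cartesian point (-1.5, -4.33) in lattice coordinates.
b₁ - 5b₂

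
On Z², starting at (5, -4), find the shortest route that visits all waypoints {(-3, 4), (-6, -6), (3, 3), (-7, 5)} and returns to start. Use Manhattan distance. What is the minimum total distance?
46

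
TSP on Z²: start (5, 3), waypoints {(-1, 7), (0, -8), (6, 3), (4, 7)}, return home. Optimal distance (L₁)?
44
(one optimal route: (5, 3) → (0, -8) → (-1, 7) → (4, 7) → (6, 3) → (5, 3))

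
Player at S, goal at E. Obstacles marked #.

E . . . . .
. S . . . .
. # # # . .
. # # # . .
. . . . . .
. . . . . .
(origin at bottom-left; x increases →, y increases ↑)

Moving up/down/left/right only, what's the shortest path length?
2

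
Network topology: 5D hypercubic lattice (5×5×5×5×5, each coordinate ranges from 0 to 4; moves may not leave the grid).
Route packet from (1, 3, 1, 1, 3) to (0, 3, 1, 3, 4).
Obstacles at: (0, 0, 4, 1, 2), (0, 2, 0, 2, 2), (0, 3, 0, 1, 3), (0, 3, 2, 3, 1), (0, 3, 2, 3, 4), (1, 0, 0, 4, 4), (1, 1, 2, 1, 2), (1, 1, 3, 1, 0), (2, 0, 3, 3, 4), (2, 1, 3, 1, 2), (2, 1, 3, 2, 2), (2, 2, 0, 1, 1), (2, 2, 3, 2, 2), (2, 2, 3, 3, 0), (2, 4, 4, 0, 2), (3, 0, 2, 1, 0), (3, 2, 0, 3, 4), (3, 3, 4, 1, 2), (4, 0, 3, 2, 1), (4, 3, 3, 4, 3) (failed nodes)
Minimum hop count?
4
(one shortest path: (1, 3, 1, 1, 3) → (0, 3, 1, 1, 3) → (0, 3, 1, 2, 3) → (0, 3, 1, 3, 3) → (0, 3, 1, 3, 4))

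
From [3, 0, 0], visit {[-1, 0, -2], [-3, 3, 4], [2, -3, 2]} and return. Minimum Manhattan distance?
36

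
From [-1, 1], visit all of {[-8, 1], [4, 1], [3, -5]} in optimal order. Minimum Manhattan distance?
26
(one optimal route: (-1, 1) → (-8, 1) → (4, 1) → (3, -5))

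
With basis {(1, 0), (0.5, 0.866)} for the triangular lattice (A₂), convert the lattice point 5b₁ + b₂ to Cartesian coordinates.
(5.5, 0.866)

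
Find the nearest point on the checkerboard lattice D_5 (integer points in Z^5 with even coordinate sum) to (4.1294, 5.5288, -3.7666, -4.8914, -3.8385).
(4, 5, -4, -5, -4)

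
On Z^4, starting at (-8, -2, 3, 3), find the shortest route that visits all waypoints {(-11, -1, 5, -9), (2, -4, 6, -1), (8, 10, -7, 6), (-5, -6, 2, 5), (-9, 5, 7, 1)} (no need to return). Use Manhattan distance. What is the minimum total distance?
115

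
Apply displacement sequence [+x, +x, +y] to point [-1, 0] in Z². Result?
(1, 1)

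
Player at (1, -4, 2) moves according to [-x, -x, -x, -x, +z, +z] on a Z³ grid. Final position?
(-3, -4, 4)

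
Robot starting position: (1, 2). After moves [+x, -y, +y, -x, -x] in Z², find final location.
(0, 2)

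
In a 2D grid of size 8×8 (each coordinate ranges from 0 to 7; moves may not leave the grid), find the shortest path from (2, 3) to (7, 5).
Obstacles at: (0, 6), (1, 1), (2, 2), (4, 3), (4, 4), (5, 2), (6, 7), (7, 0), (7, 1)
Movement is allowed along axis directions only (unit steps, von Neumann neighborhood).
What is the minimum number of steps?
7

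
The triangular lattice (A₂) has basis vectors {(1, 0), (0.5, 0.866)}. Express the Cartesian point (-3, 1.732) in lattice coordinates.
-4b₁ + 2b₂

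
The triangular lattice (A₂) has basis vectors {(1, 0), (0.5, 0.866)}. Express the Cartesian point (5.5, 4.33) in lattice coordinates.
3b₁ + 5b₂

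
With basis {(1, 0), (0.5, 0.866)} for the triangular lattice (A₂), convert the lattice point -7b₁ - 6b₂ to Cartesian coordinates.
(-10, -5.196)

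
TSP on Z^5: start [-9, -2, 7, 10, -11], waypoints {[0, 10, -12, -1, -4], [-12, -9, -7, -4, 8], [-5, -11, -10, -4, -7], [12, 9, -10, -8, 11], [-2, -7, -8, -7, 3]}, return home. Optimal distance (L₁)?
232
(one optimal route: (-9, -2, 7, 10, -11) → (0, 10, -12, -1, -4) → (12, 9, -10, -8, 11) → (-2, -7, -8, -7, 3) → (-12, -9, -7, -4, 8) → (-5, -11, -10, -4, -7) → (-9, -2, 7, 10, -11))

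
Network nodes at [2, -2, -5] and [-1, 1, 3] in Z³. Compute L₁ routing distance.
14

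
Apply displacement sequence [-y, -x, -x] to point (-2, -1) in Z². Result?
(-4, -2)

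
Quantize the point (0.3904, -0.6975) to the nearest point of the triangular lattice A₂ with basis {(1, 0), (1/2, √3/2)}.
(0.5, -0.866)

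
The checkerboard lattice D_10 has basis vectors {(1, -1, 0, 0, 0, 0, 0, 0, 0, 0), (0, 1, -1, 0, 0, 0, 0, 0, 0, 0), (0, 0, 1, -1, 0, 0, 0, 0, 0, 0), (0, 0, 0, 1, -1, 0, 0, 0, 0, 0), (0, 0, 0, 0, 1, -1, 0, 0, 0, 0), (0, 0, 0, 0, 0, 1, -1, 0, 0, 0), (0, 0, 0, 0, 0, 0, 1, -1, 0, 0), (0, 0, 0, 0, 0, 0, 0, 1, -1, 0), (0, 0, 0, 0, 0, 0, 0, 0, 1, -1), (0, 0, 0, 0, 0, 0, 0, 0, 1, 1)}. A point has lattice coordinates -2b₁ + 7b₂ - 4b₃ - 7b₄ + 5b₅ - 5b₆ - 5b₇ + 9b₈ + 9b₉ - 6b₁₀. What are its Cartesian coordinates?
(-2, 9, -11, -3, 12, -10, 0, 14, -6, -15)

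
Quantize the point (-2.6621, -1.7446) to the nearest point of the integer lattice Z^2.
(-3, -2)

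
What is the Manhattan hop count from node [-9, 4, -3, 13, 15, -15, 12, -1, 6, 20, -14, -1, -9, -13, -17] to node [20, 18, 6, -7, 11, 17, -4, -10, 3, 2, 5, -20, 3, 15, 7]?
256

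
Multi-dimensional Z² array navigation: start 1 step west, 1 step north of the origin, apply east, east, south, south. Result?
(1, -1)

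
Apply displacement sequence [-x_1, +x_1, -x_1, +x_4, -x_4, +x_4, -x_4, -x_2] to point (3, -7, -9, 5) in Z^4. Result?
(2, -8, -9, 5)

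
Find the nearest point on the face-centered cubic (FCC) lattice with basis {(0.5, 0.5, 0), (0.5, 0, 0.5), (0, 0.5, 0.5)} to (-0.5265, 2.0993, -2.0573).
(-0.5, 2.5, -2)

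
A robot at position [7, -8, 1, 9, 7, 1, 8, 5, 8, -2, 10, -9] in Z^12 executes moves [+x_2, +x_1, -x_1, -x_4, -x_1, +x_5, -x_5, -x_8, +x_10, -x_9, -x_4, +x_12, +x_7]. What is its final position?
(6, -7, 1, 7, 7, 1, 9, 4, 7, -1, 10, -8)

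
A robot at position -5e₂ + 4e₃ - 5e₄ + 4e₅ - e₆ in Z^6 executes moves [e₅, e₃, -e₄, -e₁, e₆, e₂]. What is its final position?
(-1, -4, 5, -6, 5, 0)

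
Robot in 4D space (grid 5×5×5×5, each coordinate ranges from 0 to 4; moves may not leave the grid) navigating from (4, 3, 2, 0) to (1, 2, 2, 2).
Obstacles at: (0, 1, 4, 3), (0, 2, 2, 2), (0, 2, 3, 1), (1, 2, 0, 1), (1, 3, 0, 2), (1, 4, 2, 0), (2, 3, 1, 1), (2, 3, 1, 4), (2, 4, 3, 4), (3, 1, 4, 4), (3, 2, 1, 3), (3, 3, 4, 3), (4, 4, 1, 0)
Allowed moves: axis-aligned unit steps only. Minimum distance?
6
(one shortest path: (4, 3, 2, 0) → (3, 3, 2, 0) → (2, 3, 2, 0) → (1, 3, 2, 0) → (1, 2, 2, 0) → (1, 2, 2, 1) → (1, 2, 2, 2))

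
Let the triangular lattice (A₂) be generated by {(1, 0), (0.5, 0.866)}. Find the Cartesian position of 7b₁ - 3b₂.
(5.5, -2.598)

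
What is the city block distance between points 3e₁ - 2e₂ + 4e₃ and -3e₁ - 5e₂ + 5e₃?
10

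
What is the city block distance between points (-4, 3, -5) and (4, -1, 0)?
17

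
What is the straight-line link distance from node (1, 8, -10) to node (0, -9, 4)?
22.0454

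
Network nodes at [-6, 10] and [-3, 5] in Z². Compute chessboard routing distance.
5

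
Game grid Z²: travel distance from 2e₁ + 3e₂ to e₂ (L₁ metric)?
4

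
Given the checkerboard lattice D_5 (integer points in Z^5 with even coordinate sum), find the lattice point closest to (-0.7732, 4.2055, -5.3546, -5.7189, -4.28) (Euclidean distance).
(-1, 4, -5, -6, -4)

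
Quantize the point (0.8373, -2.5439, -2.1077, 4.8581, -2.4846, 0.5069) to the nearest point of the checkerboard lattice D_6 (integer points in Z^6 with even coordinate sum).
(1, -3, -2, 5, -2, 1)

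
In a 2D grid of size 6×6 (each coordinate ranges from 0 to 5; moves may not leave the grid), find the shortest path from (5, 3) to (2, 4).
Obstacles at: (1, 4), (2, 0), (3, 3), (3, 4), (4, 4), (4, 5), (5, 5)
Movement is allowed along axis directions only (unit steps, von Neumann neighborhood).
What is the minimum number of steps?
6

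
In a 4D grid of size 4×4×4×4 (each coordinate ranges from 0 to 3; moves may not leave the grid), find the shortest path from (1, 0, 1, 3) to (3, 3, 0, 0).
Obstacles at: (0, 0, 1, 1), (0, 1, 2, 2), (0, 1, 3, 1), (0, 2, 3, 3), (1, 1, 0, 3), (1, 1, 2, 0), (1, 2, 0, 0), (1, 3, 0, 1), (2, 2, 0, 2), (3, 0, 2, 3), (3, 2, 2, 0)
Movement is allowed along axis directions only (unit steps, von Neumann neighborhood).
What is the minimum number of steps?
9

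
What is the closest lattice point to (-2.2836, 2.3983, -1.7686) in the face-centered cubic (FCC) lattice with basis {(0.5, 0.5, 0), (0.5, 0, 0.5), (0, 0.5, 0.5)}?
(-2.5, 2.5, -2)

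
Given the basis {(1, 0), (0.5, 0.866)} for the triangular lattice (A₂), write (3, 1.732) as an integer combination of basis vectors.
2b₁ + 2b₂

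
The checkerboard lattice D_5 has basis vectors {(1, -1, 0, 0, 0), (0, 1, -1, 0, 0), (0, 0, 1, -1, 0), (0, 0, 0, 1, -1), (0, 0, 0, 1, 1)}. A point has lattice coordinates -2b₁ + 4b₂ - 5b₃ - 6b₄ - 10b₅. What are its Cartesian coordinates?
(-2, 6, -9, -11, -4)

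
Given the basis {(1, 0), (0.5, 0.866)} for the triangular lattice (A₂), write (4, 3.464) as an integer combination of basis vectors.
2b₁ + 4b₂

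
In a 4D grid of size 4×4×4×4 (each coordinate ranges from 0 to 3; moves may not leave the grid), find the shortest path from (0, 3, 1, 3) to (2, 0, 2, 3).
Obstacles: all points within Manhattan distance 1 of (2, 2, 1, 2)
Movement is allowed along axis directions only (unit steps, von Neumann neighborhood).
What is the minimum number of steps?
6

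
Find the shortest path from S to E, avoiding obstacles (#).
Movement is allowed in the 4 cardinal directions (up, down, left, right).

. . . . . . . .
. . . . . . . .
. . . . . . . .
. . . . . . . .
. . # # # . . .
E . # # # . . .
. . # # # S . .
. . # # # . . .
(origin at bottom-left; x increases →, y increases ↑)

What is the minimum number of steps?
10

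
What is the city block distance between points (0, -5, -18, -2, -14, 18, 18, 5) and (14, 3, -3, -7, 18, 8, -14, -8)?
129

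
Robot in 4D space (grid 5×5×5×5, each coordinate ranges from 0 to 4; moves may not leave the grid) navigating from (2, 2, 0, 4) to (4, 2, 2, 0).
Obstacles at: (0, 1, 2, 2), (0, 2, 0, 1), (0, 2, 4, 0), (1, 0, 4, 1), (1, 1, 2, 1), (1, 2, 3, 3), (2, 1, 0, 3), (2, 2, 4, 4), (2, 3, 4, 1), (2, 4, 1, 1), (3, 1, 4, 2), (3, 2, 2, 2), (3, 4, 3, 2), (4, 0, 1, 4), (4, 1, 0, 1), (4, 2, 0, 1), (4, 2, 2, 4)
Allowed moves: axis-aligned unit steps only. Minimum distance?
8
(one shortest path: (2, 2, 0, 4) → (3, 2, 0, 4) → (4, 2, 0, 4) → (4, 2, 1, 4) → (4, 2, 1, 3) → (4, 2, 2, 3) → (4, 2, 2, 2) → (4, 2, 2, 1) → (4, 2, 2, 0))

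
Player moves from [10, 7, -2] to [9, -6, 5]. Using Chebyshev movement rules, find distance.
13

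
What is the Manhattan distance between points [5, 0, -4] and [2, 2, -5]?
6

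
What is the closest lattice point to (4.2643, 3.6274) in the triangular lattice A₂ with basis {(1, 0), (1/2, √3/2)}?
(4, 3.464)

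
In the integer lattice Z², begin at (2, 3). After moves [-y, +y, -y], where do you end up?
(2, 2)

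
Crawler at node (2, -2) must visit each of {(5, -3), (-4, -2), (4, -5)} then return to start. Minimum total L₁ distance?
24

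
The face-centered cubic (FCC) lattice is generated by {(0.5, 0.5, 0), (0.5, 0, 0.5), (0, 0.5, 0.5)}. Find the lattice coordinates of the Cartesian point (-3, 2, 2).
-3b₁ - 3b₂ + 7b₃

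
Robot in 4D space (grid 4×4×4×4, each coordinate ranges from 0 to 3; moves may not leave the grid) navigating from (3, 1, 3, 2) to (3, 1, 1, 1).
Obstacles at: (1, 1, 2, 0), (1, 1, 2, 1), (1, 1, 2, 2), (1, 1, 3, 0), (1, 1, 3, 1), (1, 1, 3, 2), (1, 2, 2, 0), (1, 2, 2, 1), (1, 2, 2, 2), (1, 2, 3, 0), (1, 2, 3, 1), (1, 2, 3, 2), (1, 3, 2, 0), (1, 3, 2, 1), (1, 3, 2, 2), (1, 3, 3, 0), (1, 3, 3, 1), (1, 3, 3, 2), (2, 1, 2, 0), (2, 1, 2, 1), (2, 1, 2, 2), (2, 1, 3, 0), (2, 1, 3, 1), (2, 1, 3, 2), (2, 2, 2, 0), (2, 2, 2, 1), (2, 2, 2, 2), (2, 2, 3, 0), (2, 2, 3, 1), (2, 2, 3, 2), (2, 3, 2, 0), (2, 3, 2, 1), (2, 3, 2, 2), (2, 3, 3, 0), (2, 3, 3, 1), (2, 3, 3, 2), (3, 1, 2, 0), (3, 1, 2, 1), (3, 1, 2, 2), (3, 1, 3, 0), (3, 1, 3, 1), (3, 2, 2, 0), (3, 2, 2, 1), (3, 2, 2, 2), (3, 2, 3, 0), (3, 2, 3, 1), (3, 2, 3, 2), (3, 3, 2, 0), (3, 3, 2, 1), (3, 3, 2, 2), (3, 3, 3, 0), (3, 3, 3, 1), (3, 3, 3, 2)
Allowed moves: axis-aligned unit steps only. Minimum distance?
5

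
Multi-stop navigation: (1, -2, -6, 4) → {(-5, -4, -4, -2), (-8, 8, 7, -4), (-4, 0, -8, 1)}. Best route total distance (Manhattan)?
52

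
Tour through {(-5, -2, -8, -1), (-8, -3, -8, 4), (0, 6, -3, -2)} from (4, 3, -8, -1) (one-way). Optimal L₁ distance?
41
(one optimal route: (4, 3, -8, -1) → (0, 6, -3, -2) → (-5, -2, -8, -1) → (-8, -3, -8, 4))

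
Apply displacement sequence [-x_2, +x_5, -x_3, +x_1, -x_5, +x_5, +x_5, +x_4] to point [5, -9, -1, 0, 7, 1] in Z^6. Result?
(6, -10, -2, 1, 9, 1)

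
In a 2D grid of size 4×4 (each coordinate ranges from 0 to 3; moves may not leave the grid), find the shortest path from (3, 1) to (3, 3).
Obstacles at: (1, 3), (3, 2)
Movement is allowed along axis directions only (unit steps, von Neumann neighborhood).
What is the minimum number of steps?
4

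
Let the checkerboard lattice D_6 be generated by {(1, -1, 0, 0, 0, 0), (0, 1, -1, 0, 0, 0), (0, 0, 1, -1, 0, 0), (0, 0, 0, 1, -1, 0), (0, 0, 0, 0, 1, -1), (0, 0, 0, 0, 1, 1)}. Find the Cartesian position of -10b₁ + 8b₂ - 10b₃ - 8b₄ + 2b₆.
(-10, 18, -18, 2, 10, 2)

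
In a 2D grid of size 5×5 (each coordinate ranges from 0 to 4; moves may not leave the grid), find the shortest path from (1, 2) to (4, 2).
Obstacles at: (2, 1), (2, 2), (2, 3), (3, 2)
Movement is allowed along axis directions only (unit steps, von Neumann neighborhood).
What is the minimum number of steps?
7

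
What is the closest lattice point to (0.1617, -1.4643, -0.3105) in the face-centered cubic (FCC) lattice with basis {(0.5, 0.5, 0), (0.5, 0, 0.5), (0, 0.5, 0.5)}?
(0, -1.5, -0.5)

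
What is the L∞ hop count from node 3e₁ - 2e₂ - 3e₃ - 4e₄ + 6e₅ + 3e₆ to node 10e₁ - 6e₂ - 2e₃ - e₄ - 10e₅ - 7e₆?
16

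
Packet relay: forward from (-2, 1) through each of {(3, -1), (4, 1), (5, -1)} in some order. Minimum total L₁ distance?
11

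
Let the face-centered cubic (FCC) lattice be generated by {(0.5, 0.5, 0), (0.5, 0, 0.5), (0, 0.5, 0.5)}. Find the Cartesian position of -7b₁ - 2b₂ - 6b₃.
(-4.5, -6.5, -4)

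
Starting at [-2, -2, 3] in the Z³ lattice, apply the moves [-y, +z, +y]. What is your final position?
(-2, -2, 4)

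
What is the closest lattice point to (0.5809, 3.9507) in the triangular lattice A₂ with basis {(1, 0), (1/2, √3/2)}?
(0.5, 4.33)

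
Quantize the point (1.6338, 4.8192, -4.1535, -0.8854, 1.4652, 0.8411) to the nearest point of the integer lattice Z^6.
(2, 5, -4, -1, 1, 1)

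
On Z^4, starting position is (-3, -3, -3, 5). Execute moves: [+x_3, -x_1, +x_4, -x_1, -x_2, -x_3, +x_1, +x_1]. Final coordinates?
(-3, -4, -3, 6)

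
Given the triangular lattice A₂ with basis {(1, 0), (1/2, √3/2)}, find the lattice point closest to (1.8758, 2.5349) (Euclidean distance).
(1.5, 2.598)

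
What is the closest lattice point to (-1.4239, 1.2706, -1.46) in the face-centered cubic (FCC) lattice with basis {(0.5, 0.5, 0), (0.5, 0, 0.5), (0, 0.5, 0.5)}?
(-1.5, 1, -1.5)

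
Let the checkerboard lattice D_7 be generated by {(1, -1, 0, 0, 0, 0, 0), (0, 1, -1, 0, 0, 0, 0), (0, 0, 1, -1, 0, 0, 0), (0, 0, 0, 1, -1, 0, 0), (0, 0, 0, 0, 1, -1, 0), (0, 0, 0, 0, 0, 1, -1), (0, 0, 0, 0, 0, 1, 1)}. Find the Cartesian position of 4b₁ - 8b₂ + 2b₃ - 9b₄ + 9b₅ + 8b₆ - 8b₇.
(4, -12, 10, -11, 18, -9, -16)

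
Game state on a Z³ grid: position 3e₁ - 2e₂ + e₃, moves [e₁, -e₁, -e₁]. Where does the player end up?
(2, -2, 1)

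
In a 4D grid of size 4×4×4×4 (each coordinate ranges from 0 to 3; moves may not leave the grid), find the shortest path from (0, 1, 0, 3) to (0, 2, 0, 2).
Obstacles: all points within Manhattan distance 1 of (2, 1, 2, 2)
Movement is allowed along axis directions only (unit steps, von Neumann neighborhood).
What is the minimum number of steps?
2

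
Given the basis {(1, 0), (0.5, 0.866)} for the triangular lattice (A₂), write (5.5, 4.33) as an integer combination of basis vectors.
3b₁ + 5b₂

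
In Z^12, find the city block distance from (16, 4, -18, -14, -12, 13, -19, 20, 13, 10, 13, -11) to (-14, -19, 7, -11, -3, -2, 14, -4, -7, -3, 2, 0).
217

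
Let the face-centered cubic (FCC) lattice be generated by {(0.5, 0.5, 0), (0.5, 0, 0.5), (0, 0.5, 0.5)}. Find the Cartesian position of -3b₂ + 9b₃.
(-1.5, 4.5, 3)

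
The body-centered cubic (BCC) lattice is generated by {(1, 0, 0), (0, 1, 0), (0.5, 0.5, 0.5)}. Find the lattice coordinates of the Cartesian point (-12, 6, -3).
-9b₁ + 9b₂ - 6b₃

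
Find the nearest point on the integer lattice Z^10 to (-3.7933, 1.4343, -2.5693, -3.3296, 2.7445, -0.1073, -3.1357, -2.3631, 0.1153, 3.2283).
(-4, 1, -3, -3, 3, 0, -3, -2, 0, 3)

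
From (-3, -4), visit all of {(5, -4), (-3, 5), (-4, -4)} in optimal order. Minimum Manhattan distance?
27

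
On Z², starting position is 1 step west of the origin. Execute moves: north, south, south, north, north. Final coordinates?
(-1, 1)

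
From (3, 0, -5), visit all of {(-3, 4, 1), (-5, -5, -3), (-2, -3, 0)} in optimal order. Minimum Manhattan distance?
32
(one optimal route: (3, 0, -5) → (-5, -5, -3) → (-2, -3, 0) → (-3, 4, 1))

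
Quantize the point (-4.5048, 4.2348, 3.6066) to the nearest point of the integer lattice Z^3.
(-5, 4, 4)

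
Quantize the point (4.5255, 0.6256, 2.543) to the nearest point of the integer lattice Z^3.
(5, 1, 3)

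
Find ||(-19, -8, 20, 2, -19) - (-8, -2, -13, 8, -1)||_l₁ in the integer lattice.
74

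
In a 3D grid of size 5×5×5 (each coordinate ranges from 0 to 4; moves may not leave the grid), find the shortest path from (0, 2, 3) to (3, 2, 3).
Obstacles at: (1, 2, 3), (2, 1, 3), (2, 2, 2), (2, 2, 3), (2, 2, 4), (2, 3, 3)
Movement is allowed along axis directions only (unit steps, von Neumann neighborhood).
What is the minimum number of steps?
7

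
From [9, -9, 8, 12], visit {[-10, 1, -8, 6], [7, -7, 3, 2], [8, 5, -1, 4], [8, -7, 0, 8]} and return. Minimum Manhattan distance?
120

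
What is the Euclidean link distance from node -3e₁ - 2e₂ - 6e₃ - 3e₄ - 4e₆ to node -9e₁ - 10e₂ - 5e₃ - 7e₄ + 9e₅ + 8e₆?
18.4932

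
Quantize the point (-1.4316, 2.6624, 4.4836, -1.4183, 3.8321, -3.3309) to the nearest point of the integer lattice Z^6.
(-1, 3, 4, -1, 4, -3)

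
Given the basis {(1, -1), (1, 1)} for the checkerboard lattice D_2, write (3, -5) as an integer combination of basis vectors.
4b₁ - b₂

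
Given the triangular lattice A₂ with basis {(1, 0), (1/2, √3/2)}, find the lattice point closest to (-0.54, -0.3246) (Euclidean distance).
(-0.5, -0.866)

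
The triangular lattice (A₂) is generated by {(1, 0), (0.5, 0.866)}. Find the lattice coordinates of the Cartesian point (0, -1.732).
b₁ - 2b₂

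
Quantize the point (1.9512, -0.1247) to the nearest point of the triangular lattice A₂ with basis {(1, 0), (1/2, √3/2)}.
(2, 0)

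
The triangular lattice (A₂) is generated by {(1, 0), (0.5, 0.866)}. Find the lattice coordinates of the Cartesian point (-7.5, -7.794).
-3b₁ - 9b₂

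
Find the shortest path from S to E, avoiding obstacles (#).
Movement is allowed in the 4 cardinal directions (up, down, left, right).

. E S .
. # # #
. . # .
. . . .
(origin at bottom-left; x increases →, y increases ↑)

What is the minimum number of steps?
1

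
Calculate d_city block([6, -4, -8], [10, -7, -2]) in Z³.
13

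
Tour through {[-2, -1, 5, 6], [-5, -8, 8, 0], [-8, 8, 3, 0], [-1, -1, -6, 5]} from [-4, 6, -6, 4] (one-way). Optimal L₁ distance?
67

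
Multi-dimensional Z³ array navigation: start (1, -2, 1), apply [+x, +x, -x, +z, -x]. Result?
(1, -2, 2)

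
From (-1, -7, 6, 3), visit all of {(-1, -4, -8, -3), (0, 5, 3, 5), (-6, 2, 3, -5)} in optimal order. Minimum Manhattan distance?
61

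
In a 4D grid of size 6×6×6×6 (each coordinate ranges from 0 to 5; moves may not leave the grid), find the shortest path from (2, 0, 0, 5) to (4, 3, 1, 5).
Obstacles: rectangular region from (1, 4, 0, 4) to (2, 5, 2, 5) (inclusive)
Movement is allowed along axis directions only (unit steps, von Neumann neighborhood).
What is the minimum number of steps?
6
(one shortest path: (2, 0, 0, 5) → (3, 0, 0, 5) → (4, 0, 0, 5) → (4, 1, 0, 5) → (4, 2, 0, 5) → (4, 3, 0, 5) → (4, 3, 1, 5))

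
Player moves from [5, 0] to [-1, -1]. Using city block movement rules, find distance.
7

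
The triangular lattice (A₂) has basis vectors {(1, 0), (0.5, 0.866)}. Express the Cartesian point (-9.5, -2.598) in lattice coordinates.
-8b₁ - 3b₂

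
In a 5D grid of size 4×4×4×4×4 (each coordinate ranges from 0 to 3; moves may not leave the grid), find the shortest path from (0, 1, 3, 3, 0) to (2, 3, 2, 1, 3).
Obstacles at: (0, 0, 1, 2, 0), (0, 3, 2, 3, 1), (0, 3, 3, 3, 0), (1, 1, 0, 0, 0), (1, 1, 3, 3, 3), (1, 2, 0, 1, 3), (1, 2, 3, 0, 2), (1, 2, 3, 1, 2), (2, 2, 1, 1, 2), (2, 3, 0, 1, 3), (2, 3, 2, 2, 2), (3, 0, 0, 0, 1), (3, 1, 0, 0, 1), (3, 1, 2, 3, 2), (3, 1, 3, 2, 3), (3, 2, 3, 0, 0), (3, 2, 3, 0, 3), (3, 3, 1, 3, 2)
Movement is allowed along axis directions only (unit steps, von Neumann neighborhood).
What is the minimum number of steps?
10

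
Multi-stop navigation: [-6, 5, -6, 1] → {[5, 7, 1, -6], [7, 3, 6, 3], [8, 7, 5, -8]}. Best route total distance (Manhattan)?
53
(one optimal route: (-6, 5, -6, 1) → (5, 7, 1, -6) → (8, 7, 5, -8) → (7, 3, 6, 3))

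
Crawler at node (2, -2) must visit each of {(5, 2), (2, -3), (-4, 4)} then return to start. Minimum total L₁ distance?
32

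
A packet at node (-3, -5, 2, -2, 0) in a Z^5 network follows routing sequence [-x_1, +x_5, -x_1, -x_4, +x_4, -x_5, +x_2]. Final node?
(-5, -4, 2, -2, 0)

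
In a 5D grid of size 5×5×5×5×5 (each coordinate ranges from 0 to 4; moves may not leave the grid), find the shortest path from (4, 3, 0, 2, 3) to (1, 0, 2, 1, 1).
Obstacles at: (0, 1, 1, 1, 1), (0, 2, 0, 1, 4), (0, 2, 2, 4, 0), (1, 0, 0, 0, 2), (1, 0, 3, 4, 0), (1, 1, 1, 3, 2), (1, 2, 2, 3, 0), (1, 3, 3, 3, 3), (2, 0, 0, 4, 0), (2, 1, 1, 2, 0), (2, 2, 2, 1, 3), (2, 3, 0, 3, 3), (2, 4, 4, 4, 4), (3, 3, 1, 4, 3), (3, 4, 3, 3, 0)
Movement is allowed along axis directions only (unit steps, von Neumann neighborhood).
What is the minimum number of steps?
11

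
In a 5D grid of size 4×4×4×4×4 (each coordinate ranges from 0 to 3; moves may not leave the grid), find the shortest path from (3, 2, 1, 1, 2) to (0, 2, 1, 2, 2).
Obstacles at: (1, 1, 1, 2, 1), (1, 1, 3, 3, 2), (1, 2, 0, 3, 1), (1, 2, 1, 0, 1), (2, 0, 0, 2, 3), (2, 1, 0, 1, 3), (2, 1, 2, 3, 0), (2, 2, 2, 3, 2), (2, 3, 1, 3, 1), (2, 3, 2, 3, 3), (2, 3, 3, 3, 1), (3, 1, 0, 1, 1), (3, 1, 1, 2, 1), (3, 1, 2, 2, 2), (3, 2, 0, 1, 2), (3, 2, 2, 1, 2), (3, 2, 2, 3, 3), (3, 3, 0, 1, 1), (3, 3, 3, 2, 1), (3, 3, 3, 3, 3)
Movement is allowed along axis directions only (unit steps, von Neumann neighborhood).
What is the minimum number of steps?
4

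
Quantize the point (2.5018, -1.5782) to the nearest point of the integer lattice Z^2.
(3, -2)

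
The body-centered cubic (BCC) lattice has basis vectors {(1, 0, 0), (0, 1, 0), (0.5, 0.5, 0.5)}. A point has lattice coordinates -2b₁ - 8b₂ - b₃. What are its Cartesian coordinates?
(-2.5, -8.5, -0.5)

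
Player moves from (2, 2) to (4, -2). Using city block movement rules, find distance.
6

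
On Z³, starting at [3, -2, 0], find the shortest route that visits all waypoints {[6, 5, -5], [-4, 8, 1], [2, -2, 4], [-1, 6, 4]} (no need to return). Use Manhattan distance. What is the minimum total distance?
43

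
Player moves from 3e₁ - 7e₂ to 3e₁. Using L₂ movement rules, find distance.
7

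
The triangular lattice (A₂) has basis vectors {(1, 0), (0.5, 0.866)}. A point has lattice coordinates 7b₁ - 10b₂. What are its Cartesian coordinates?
(2, -8.66)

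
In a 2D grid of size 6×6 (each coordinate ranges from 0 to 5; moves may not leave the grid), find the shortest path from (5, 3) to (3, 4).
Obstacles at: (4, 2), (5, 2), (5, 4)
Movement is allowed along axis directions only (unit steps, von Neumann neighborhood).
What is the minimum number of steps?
3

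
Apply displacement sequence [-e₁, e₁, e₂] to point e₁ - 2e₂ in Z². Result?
(1, -1)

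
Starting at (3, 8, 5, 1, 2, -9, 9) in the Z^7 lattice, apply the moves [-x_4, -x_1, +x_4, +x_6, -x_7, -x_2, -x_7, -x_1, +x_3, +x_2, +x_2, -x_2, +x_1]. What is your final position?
(2, 8, 6, 1, 2, -8, 7)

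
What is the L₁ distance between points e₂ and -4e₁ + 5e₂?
8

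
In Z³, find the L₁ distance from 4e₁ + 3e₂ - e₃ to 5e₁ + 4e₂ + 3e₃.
6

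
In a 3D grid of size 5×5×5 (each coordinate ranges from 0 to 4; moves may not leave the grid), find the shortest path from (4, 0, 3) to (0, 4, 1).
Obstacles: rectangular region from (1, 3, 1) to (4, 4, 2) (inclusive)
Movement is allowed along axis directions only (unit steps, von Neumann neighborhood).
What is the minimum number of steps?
10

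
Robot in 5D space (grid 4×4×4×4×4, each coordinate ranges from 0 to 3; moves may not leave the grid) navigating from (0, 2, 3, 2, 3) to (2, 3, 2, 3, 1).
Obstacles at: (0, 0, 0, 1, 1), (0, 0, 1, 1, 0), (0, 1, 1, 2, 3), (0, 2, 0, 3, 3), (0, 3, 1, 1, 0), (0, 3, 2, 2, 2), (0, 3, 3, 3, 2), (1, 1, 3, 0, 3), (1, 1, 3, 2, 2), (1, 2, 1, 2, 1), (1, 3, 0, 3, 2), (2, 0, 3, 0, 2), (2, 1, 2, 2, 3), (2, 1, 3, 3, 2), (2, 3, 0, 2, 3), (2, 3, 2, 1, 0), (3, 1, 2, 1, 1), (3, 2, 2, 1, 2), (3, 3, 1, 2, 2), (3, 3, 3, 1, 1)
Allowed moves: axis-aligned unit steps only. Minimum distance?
7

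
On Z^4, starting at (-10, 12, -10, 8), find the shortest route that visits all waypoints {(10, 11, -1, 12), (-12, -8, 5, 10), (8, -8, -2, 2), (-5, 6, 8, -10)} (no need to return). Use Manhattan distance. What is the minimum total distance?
145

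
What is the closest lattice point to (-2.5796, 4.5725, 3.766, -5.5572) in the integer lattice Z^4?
(-3, 5, 4, -6)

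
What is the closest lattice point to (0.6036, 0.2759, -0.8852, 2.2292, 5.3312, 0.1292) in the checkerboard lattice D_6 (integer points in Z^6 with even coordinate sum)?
(0, 0, -1, 2, 5, 0)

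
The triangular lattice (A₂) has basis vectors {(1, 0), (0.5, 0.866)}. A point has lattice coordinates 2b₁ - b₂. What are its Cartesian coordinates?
(1.5, -0.866)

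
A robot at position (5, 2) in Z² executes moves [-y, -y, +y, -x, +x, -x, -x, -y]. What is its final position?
(3, 0)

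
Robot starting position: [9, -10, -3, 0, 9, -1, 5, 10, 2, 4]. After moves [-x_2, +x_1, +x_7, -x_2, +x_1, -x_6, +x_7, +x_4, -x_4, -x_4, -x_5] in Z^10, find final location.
(11, -12, -3, -1, 8, -2, 7, 10, 2, 4)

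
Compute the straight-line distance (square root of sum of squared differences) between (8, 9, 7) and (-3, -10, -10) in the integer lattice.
27.7669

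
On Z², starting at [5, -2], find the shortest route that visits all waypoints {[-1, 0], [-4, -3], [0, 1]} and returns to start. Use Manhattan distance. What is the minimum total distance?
26
(one optimal route: (5, -2) → (-4, -3) → (-1, 0) → (0, 1) → (5, -2))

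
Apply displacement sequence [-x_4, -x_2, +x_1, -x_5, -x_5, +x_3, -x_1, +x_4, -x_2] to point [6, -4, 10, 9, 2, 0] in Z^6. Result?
(6, -6, 11, 9, 0, 0)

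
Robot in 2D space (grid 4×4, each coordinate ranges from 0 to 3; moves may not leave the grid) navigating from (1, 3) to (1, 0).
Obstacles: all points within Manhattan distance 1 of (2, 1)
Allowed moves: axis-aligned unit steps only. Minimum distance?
5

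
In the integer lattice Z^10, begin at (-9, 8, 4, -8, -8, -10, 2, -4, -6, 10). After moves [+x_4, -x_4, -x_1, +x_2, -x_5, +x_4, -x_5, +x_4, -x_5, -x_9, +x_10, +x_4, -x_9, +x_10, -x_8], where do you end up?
(-10, 9, 4, -5, -11, -10, 2, -5, -8, 12)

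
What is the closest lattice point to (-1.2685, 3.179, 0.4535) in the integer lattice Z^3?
(-1, 3, 0)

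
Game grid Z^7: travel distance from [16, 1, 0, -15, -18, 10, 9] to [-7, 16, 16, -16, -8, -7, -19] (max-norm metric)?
28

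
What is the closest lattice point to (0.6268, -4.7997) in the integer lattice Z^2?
(1, -5)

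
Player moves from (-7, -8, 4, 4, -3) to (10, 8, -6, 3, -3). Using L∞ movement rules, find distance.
17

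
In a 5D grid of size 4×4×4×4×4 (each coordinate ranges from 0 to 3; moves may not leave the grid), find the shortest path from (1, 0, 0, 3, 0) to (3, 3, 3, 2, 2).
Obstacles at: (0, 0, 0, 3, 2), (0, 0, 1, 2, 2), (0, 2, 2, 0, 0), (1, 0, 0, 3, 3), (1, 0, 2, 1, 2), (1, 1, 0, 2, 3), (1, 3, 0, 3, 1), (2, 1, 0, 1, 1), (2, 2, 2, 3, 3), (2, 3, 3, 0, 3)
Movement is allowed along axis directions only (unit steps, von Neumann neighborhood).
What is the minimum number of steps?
11
(one shortest path: (1, 0, 0, 3, 0) → (2, 0, 0, 3, 0) → (3, 0, 0, 3, 0) → (3, 1, 0, 3, 0) → (3, 2, 0, 3, 0) → (3, 3, 0, 3, 0) → (3, 3, 1, 3, 0) → (3, 3, 2, 3, 0) → (3, 3, 3, 3, 0) → (3, 3, 3, 2, 0) → (3, 3, 3, 2, 1) → (3, 3, 3, 2, 2))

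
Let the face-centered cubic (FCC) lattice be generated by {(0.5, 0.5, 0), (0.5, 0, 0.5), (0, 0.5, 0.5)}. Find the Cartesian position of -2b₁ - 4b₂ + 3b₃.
(-3, 0.5, -0.5)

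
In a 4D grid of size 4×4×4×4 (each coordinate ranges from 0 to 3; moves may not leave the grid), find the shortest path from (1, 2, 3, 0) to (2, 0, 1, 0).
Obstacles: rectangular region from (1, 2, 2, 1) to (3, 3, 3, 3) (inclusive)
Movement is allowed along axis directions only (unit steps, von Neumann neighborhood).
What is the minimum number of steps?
5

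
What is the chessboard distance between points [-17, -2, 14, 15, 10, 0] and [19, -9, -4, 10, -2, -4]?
36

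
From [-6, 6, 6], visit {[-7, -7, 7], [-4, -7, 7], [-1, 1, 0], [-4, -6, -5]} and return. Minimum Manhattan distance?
62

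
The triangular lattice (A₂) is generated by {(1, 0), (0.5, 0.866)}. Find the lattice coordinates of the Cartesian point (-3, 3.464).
-5b₁ + 4b₂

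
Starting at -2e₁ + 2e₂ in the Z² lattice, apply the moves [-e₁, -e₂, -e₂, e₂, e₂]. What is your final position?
(-3, 2)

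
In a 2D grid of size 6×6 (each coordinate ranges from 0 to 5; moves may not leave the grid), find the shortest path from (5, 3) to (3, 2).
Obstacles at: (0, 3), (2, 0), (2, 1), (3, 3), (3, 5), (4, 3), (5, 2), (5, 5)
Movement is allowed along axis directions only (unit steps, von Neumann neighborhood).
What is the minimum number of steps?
7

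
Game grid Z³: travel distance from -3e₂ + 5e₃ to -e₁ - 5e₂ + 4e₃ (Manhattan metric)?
4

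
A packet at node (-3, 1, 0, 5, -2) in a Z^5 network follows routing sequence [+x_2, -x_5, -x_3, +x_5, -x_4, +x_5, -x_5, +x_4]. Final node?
(-3, 2, -1, 5, -2)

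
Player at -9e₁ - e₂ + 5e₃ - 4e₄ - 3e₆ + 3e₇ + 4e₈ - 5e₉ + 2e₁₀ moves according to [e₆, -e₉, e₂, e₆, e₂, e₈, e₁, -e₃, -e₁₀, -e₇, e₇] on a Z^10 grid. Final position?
(-8, 1, 4, -4, 0, -1, 3, 5, -6, 1)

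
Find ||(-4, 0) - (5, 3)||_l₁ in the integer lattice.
12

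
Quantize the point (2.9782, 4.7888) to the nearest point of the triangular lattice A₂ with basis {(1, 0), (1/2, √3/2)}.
(3, 5.196)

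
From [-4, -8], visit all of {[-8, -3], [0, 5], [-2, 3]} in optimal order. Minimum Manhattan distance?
25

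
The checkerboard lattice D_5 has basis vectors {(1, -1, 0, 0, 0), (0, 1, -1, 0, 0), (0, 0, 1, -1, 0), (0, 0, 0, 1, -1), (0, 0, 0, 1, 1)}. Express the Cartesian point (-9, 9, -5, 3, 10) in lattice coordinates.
-9b₁ - 5b₃ - 6b₄ + 4b₅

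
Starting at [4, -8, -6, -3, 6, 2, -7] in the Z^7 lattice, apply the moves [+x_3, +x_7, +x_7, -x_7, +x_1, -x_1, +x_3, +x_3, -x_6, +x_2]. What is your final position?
(4, -7, -3, -3, 6, 1, -6)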